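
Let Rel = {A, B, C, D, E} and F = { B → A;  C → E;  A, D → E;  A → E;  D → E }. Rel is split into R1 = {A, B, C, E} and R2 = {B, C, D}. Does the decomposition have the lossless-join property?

Yes

Common attributes: R1 ∩ R2 = {B, C}.
Closure of {B, C}: B → A applies, adding A; C → E applies, adding E. So (B, C)⁺ = {A, B, C, E}.
This closure contains every attribute of R1, so R1 ∩ R2 → R1. The join is lossless.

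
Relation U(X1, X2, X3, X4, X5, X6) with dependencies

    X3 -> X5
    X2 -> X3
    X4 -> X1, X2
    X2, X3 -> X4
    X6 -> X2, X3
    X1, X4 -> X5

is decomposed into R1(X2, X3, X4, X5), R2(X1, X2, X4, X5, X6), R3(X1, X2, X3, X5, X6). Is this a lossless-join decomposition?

Chase test. Columns are X1, X2, X3, X4, X5, X6; row i has aⱼ where attribute j ∈ Ri, else bᵢⱼ.
Initial tableau (one row per fragment):
  row 1: b11 a2 a3 a4 a5 b16
  row 2: a1 a2 b23 a4 a5 a6
  row 3: a1 a2 a3 b34 a5 a6
Rows 1 and 2 agree on X2; apply X2→X3 and equate their X3 entries.
Rows 1 and 2 agree on X4; apply X4→X1, X2 and equate their X1, X2 entries.
Rows 1 and 3 agree on X2, X3; apply X2, X3→X4 and equate their X4 entries.
Row 2 is now all distinguished symbols — the join is lossless.

Yes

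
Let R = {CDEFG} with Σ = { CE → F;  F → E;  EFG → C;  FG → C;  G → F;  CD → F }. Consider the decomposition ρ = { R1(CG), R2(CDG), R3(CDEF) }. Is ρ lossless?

Chase test. Columns are CDEFG; row i has aⱼ where attribute j ∈ Ri, else bᵢⱼ.
Initial tableau (one row per fragment):
  row 1: a1 b12 b13 b14 a5
  row 2: a1 a2 b23 b24 a5
  row 3: a1 a2 a3 a4 b35
Rows 1 and 2 agree on G; apply G→F and equate their F entries.
Rows 2 and 3 agree on CD; apply CD→F and equate their F entries.
Rows 1 and 2 agree on F; apply F→E and equate their E entries.
Rows 1 and 3 agree on F; apply F→E and equate their E entries.
Row 2 is now all distinguished symbols — the join is lossless.

Yes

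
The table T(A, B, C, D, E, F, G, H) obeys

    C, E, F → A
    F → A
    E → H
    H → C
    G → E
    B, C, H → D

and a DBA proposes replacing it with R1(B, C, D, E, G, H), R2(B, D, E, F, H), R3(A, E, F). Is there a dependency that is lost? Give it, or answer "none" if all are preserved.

none

C, E, F → A: restricted closure across fragments reaches A.
F → A lies within R3.
E → H lies within R1.
H → C lies within R1.
G → E lies within R1.
B, C, H → D lies within R1.
Every dependency is enforceable on the fragments, so the decomposition is dependency-preserving.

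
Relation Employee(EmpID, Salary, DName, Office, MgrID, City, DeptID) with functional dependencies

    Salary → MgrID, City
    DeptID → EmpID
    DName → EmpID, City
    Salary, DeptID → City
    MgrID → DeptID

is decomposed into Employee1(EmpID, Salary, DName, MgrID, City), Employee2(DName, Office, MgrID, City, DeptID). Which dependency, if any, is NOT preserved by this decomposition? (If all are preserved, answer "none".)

Check DeptID → EmpID: no single fragment contains all of {EmpID, DeptID}, and the restricted closure of {DeptID} across the fragments never reaches {EmpID}.
Salary → MgrID, City is preserved.
DName → EmpID, City is preserved.
Salary, DeptID → City is preserved.
MgrID → DeptID is preserved.

DeptID → EmpID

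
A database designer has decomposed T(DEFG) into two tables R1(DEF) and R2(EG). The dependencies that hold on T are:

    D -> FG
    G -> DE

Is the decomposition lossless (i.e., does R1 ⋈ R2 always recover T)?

Common attributes: R1 ∩ R2 = {E}.
No dependency enlarges {E}, so (E)⁺ = {E}.
The closure contains neither all of R1 = {DEF} nor all of R2 = {EG}, so the common attributes are not a superkey of either fragment. The join is lossy.

No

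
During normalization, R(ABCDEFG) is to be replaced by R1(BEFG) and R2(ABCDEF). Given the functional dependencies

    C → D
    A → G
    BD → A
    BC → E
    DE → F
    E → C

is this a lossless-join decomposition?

Yes

Common attributes: R1 ∩ R2 = {BEF}.
Closure of {BEF}: E → C applies, adding C; C → D applies, adding D; BD → A applies, adding A; A → G applies, adding G. So (BEF)⁺ = {ABCDEFG}.
This closure contains every attribute of R1, so R1 ∩ R2 → R1. The join is lossless.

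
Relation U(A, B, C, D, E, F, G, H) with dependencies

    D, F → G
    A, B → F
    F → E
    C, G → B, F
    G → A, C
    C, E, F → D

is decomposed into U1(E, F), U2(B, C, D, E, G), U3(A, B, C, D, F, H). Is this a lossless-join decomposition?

No

Chase test. Columns are A, B, C, D, E, F, G, H; row i has aⱼ where attribute j ∈ Ui, else bᵢⱼ.
Initial tableau (one row per fragment):
  row 1: b11 b12 b13 b14 a5 a6 b17 b18
  row 2: b21 a2 a3 a4 a5 b26 a7 b28
  row 3: a1 a2 a3 a4 b35 a6 b37 a8
Rows 1 and 3 agree on F; apply F→E and equate their E entries.
No row becomes fully distinguished — the join is lossy.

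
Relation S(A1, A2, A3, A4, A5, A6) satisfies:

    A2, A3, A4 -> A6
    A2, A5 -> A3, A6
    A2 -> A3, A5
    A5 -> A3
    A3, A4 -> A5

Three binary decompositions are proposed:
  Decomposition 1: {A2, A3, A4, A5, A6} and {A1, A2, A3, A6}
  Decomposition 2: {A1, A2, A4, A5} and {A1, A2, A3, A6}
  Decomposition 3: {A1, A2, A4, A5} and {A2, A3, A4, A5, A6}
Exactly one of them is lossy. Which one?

Decomposition 1

Decomposition 1: common = {A2, A3, A6}, closure = {A2, A3, A5, A6} → lossy.
Decomposition 2: common = {A1, A2}, closure = {A1, A2, A3, A5, A6} → lossless.
Decomposition 3: common = {A2, A4, A5}, closure = {A2, A3, A4, A5, A6} → lossless.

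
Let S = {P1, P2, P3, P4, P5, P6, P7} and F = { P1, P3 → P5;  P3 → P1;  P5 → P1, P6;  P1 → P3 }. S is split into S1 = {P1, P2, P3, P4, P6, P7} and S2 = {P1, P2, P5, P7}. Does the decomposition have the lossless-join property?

Common attributes: S1 ∩ S2 = {P1, P2, P7}.
Closure of {P1, P2, P7}: P1 → P3 applies, adding P3; P1, P3 → P5 applies, adding P5; P5 → P1, P6 applies, adding P6. So (P1, P2, P7)⁺ = {P1, P2, P3, P5, P6, P7}.
This closure contains every attribute of S2, so S1 ∩ S2 → S2. The join is lossless.

Yes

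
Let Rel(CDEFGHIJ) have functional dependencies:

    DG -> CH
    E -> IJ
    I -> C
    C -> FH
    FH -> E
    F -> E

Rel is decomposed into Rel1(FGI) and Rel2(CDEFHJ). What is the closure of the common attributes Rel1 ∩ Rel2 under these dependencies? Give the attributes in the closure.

Rel1 ∩ Rel2 = {F}.
F → E applies, adding E
E → IJ applies, adding IJ
I → C applies, adding C
C → FH applies, adding H
Closure: {CEFHIJ}.

CEFHIJ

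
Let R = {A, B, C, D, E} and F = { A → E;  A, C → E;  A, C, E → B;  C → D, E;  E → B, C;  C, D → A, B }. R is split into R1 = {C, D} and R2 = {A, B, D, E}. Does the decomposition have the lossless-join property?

Common attributes: R1 ∩ R2 = {D}.
No dependency enlarges {D}, so (D)⁺ = {D}.
The closure contains neither all of R1 = {C, D} nor all of R2 = {A, B, D, E}, so the common attributes are not a superkey of either fragment. The join is lossy.

No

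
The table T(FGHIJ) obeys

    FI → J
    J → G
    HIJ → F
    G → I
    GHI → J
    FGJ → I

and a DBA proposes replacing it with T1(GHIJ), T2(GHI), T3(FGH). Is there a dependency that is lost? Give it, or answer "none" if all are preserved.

Check FI → J: no single fragment contains all of {FIJ}, and the restricted closure of {FI} across the fragments never reaches {J}.
J → G is preserved.
HIJ → F is preserved.
G → I is preserved.
GHI → J is preserved.
FGJ → I is preserved.

FI → J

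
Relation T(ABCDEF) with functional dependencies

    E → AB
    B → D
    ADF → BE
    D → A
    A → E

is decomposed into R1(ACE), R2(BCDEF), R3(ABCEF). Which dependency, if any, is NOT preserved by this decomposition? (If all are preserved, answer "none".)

E → AB lies within R3.
B → D lies within R2.
ADF → BE: restricted closure across fragments reaches BE.
D → A: restricted closure across fragments reaches A.
A → E lies within R1.
Every dependency is enforceable on the fragments, so the decomposition is dependency-preserving.

none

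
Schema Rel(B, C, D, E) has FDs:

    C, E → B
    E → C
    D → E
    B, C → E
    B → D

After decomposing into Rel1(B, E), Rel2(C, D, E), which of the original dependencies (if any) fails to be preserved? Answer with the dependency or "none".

C, E → B: restricted closure across fragments reaches B.
E → C lies within Rel2.
D → E lies within Rel2.
B, C → E: restricted closure across fragments reaches E.
B → D: restricted closure across fragments reaches D.
Every dependency is enforceable on the fragments, so the decomposition is dependency-preserving.

none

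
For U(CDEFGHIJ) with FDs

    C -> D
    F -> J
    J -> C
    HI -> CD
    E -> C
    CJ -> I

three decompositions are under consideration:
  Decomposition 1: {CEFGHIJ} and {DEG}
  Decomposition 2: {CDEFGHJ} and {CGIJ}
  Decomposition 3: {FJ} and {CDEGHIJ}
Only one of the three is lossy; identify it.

Decomposition 1: common = {EG}, closure = {CDEG} → lossless.
Decomposition 2: common = {CGJ}, closure = {CDGIJ} → lossless.
Decomposition 3: common = {J}, closure = {CDIJ} → lossy.

Decomposition 3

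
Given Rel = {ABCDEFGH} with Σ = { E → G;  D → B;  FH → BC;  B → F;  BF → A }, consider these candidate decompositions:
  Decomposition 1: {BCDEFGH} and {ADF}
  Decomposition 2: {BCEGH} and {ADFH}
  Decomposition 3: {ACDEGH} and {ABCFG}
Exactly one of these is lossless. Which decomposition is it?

Decomposition 1: common = {DF}, closure = {ABDF} → lossless.
Decomposition 2: common = {H}, closure = {H} → lossy.
Decomposition 3: common = {ACG}, closure = {ACG} → lossy.

Decomposition 1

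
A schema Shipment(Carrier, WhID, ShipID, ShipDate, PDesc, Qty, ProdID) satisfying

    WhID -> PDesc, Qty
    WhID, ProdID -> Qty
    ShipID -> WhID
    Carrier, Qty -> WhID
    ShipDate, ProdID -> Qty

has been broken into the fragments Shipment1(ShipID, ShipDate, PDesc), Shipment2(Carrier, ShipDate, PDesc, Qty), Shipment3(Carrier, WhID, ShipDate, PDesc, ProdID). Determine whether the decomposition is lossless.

Chase test. Columns are Carrier, WhID, ShipID, ShipDate, PDesc, Qty, ProdID; row i has aⱼ where attribute j ∈ Shipmenti, else bᵢⱼ.
Initial tableau (one row per fragment):
  row 1: b11 b12 a3 a4 a5 b16 b17
  row 2: a1 b22 b23 a4 a5 a6 b27
  row 3: a1 a2 b33 a4 a5 b36 a7
No row becomes fully distinguished — the join is lossy.

No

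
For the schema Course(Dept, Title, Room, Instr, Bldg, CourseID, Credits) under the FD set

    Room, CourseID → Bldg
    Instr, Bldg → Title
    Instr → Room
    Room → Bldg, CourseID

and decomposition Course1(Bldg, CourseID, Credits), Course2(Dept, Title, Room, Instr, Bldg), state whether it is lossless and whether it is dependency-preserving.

lossy and not dependency-preserving

Lossless test: (Bldg)⁺ = {Bldg}, which is a superkey of neither fragment — lossy.
Dependency preservation: the restricted closure of {Room} across the fragments never reaches {Bldg, CourseID}, so Room → Bldg, CourseID cannot be enforced without a join — not preserved.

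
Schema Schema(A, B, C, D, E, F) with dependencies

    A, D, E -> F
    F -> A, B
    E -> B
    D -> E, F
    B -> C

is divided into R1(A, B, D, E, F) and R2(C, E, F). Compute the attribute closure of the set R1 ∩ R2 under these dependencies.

R1 ∩ R2 = {E, F}.
F → A, B applies, adding A, B
B → C applies, adding C
Closure: {A, B, C, E, F}.

A, B, C, E, F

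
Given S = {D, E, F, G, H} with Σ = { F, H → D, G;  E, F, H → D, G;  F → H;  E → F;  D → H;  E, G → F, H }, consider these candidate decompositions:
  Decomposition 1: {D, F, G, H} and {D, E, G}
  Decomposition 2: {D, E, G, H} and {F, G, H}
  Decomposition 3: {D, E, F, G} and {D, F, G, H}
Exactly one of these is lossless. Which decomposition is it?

Decomposition 3

Decomposition 1: common = {D, G}, closure = {D, G, H} → lossy.
Decomposition 2: common = {G, H}, closure = {G, H} → lossy.
Decomposition 3: common = {D, F, G}, closure = {D, F, G, H} → lossless.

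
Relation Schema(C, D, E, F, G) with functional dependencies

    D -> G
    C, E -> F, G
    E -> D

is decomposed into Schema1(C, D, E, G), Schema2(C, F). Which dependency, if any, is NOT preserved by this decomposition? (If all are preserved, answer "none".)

C, E -> F, G

Check C, E → F, G: no single fragment contains all of {C, E, F, G}, and the restricted closure of {C, E} across the fragments never reaches {F, G}.
D → G is preserved.
E → D is preserved.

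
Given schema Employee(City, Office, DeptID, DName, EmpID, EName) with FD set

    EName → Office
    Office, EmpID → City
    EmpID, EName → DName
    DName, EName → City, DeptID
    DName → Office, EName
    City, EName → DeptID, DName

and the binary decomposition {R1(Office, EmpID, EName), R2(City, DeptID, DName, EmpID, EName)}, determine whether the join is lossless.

Yes

Common attributes: R1 ∩ R2 = {EmpID, EName}.
Closure of {EmpID, EName}: EName → Office applies, adding Office; Office, EmpID → City applies, adding City; EmpID, EName → DName applies, adding DName; DName, EName → City, DeptID applies, adding DeptID. So (EmpID, EName)⁺ = {City, Office, DeptID, DName, EmpID, EName}.
This closure contains every attribute of R1, so R1 ∩ R2 → R1. The join is lossless.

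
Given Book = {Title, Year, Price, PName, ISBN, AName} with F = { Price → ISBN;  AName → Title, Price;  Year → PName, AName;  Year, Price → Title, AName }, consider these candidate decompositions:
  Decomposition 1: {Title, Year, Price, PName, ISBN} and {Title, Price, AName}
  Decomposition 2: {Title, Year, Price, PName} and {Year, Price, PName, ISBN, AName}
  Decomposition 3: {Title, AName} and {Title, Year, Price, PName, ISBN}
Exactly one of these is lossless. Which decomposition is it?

Decomposition 2

Decomposition 1: common = {Title, Price}, closure = {Title, Price, ISBN} → lossy.
Decomposition 2: common = {Year, Price, PName}, closure = {Title, Year, Price, PName, ISBN, AName} → lossless.
Decomposition 3: common = {Title}, closure = {Title} → lossy.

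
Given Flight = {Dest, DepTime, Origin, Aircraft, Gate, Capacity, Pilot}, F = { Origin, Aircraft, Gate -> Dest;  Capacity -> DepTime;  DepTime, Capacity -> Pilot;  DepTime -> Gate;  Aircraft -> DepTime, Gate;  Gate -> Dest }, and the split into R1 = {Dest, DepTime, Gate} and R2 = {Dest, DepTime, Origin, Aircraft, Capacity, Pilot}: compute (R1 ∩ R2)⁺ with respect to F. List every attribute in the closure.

Dest, DepTime, Gate

R1 ∩ R2 = {Dest, DepTime}.
DepTime → Gate applies, adding Gate
Closure: {Dest, DepTime, Gate}.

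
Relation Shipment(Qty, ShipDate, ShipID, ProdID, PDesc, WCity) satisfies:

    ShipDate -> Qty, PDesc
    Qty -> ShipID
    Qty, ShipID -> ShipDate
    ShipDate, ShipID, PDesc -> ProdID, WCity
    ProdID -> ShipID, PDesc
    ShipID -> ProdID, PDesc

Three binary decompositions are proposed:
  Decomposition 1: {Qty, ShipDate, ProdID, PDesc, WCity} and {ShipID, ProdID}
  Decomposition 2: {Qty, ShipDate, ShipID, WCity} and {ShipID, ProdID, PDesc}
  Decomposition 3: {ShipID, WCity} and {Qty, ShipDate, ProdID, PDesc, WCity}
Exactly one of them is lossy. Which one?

Decomposition 3

Decomposition 1: common = {ProdID}, closure = {ShipID, ProdID, PDesc} → lossless.
Decomposition 2: common = {ShipID}, closure = {ShipID, ProdID, PDesc} → lossless.
Decomposition 3: common = {WCity}, closure = {WCity} → lossy.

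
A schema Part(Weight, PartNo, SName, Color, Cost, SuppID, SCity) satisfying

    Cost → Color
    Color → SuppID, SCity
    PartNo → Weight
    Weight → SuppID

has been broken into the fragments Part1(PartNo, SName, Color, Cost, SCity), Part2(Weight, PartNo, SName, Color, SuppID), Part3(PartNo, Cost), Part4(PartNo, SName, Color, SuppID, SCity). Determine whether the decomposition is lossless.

Yes

Chase test. Columns are Weight, PartNo, SName, Color, Cost, SuppID, SCity; row i has aⱼ where attribute j ∈ Parti, else bᵢⱼ.
Initial tableau (one row per fragment):
  row 1: b11 a2 a3 a4 a5 b16 a7
  row 2: a1 a2 a3 a4 b25 a6 b27
  row 3: b31 a2 b33 b34 a5 b36 b37
  row 4: b41 a2 a3 a4 b45 a6 a7
Rows 1 and 3 agree on Cost; apply Cost→Color and equate their Color entries.
Rows 1 and 2 agree on Color; apply Color→SuppID, SCity and equate their SuppID, SCity entries.
Rows 1 and 3 agree on Color; apply Color→SuppID, SCity and equate their SuppID, SCity entries.
Rows 1 and 2 agree on PartNo; apply PartNo→Weight and equate their Weight entries.
Rows 1 and 3 agree on PartNo; apply PartNo→Weight and equate their Weight entries.
Rows 1 and 4 agree on PartNo; apply PartNo→Weight and equate their Weight entries.
Row 1 is now all distinguished symbols — the join is lossless.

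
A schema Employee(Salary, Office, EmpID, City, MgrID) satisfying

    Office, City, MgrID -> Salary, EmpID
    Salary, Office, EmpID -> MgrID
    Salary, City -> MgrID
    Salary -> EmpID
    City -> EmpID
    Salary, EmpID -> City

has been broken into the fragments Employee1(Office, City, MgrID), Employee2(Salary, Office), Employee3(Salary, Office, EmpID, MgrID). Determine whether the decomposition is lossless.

Chase test. Columns are Salary, Office, EmpID, City, MgrID; row i has aⱼ where attribute j ∈ Employeei, else bᵢⱼ.
Initial tableau (one row per fragment):
  row 1: b11 a2 b13 a4 a5
  row 2: a1 a2 b23 b24 b25
  row 3: a1 a2 a3 b34 a5
Rows 2 and 3 agree on Salary; apply Salary→EmpID and equate their EmpID entries.
Rows 2 and 3 agree on Salary, EmpID; apply Salary, EmpID→City and equate their City entries.
Rows 2 and 3 agree on Salary, Office, EmpID; apply Salary, Office, EmpID→MgrID and equate their MgrID entries.
No row becomes fully distinguished — the join is lossy.

No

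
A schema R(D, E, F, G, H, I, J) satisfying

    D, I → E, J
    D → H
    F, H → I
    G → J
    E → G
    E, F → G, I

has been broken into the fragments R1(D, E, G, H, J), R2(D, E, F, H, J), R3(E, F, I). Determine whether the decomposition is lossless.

Yes

Chase test. Columns are D, E, F, G, H, I, J; row i has aⱼ where attribute j ∈ Ri, else bᵢⱼ.
Initial tableau (one row per fragment):
  row 1: a1 a2 b13 a4 a5 b16 a7
  row 2: a1 a2 a3 b24 a5 b26 a7
  row 3: b31 a2 a3 b34 b35 a6 b37
Rows 1 and 2 agree on E; apply E→G and equate their G entries.
Rows 1 and 3 agree on E; apply E→G and equate their G entries.
Rows 2 and 3 agree on E, F; apply E, F→G, I and equate their G, I entries.
Rows 1 and 3 agree on G; apply G→J and equate their J entries.
Row 2 is now all distinguished symbols — the join is lossless.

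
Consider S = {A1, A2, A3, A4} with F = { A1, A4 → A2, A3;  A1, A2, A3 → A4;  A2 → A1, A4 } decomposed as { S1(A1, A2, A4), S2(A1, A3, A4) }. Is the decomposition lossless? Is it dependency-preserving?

Lossless test: (A1, A4)⁺ = {A1, A2, A3, A4}, which contains all of one fragment — lossless.
Dependency preservation: A1, A4 → A2, A3; A1, A2, A3 → A4 are not contained in any single fragment, but the restricted closure of each left-hand side across the fragments still reaches the right-hand side; the remaining FDs each lie inside some fragment. All dependencies are preserved.

lossless and dependency-preserving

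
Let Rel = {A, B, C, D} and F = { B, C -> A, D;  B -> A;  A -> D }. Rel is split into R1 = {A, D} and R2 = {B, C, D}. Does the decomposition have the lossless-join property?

Common attributes: R1 ∩ R2 = {D}.
No dependency enlarges {D}, so (D)⁺ = {D}.
The closure contains neither all of R1 = {A, D} nor all of R2 = {B, C, D}, so the common attributes are not a superkey of either fragment. The join is lossy.

No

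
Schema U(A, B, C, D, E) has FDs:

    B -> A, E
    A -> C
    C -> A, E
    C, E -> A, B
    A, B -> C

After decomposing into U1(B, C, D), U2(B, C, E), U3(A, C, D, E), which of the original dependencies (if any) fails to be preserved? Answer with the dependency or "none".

B → A, E: restricted closure across fragments reaches A, E.
A → C lies within U3.
C → A, E lies within U3.
C, E → A, B: restricted closure across fragments reaches A, B.
A, B → C: restricted closure across fragments reaches C.
Every dependency is enforceable on the fragments, so the decomposition is dependency-preserving.

none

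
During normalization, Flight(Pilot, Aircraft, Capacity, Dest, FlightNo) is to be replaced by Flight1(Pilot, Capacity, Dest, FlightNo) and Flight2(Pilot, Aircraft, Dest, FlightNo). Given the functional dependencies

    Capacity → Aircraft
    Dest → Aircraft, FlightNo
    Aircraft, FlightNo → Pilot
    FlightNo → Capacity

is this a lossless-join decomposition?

Yes

Common attributes: Flight1 ∩ Flight2 = {Pilot, Dest, FlightNo}.
Closure of {Pilot, Dest, FlightNo}: Dest → Aircraft, FlightNo applies, adding Aircraft; FlightNo → Capacity applies, adding Capacity. So (Pilot, Dest, FlightNo)⁺ = {Pilot, Aircraft, Capacity, Dest, FlightNo}.
This closure contains every attribute of Flight1, so Flight1 ∩ Flight2 → Flight1. The join is lossless.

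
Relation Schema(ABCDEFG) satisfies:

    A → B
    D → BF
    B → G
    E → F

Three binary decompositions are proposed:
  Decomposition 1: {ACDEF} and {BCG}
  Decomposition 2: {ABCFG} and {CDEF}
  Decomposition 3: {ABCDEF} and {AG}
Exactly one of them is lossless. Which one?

Decomposition 1: common = {C}, closure = {C} → lossy.
Decomposition 2: common = {CF}, closure = {CF} → lossy.
Decomposition 3: common = {A}, closure = {ABG} → lossless.

Decomposition 3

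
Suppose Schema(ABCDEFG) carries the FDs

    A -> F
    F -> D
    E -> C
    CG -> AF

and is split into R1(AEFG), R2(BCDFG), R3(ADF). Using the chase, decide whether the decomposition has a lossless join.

Chase test. Columns are ABCDEFG; row i has aⱼ where attribute j ∈ Ri, else bᵢⱼ.
Initial tableau (one row per fragment):
  row 1: a1 b12 b13 b14 a5 a6 a7
  row 2: b21 a2 a3 a4 b25 a6 a7
  row 3: a1 b32 b33 a4 b35 a6 b37
Rows 1 and 2 agree on F; apply F→D and equate their D entries.
No row becomes fully distinguished — the join is lossy.

No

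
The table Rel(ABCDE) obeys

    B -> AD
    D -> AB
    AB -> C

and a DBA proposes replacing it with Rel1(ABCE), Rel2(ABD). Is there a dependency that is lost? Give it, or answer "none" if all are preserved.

B → AD lies within Rel2.
D → AB lies within Rel2.
AB → C lies within Rel1.
Every dependency is enforceable on the fragments, so the decomposition is dependency-preserving.

none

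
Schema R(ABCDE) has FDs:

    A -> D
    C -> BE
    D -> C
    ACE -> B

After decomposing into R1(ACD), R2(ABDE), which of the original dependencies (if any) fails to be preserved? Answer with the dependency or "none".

Check C → BE: no single fragment contains all of {BCE}, and the restricted closure of {C} across the fragments never reaches {BE}.
A → D is preserved.
D → C is preserved.
ACE → B is preserved.

C -> BE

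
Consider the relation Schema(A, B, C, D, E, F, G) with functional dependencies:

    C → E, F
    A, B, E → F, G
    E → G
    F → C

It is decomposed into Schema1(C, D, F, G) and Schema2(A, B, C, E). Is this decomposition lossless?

No

Common attributes: Schema1 ∩ Schema2 = {C}.
Closure of {C}: C → E, F applies, adding E, F; E → G applies, adding G. So (C)⁺ = {C, E, F, G}.
The closure contains neither all of Schema1 = {C, D, F, G} nor all of Schema2 = {A, B, C, E}, so the common attributes are not a superkey of either fragment. The join is lossy.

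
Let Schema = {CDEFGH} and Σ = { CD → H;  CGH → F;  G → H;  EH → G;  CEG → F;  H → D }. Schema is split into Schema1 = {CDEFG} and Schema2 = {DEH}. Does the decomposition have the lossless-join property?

Common attributes: Schema1 ∩ Schema2 = {DE}.
No dependency enlarges {DE}, so (DE)⁺ = {DE}.
The closure contains neither all of Schema1 = {CDEFG} nor all of Schema2 = {DEH}, so the common attributes are not a superkey of either fragment. The join is lossy.

No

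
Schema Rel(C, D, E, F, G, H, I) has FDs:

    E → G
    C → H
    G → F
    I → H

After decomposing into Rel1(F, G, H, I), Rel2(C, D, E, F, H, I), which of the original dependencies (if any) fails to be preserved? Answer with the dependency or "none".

Check E → G: no single fragment contains all of {E, G}, and the restricted closure of {E} across the fragments never reaches {G}.
C → H is preserved.
G → F is preserved.
I → H is preserved.

E → G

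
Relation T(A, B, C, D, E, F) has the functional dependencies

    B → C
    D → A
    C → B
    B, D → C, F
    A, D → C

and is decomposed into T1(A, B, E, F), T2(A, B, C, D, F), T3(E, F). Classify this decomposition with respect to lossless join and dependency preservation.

lossy but dependency-preserving

Lossless test (chase): Rows 1 and 2 agree on B; apply B→C and equate their C entries. No row becomes fully distinguished — the join is lossy.
Dependency preservation: every FD's attributes lie within a single fragment, so each can be enforced locally — preserved.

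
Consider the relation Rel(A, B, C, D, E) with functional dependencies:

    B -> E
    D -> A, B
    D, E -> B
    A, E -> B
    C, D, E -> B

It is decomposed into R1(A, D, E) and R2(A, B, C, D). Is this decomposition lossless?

Common attributes: R1 ∩ R2 = {A, D}.
Closure of {A, D}: D → A, B applies, adding B; B → E applies, adding E. So (A, D)⁺ = {A, B, D, E}.
This closure contains every attribute of R1, so R1 ∩ R2 → R1. The join is lossless.

Yes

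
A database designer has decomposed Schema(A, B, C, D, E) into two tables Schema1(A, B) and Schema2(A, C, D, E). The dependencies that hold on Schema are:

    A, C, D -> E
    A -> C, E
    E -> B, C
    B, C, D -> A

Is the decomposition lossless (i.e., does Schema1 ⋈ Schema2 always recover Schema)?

Common attributes: Schema1 ∩ Schema2 = {A}.
Closure of {A}: A → C, E applies, adding C, E; E → B, C applies, adding B. So (A)⁺ = {A, B, C, E}.
This closure contains every attribute of Schema1, so Schema1 ∩ Schema2 → Schema1. The join is lossless.

Yes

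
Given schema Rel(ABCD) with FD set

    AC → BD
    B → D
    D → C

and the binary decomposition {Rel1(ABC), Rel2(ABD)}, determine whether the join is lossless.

Yes

Common attributes: Rel1 ∩ Rel2 = {AB}.
Closure of {AB}: B → D applies, adding D; D → C applies, adding C. So (AB)⁺ = {ABCD}.
This closure contains every attribute of Rel1, so Rel1 ∩ Rel2 → Rel1. The join is lossless.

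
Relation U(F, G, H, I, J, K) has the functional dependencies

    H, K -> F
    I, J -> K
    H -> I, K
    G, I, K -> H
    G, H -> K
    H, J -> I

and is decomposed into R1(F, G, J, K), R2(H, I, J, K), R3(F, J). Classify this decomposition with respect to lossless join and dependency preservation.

lossy and not dependency-preserving

Lossless test (chase): applying each FD to every pair of rows produces no changes in the tableau, so no row becomes fully distinguished — the join is lossy.
Dependency preservation: the restricted closure of {H, K} across the fragments never reaches {F}, so H, K → F cannot be enforced without a join — not preserved.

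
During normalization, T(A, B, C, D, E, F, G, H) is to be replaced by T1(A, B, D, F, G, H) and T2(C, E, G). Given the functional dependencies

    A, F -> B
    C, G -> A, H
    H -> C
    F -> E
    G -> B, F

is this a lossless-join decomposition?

No

Common attributes: T1 ∩ T2 = {G}.
Closure of {G}: G → B, F applies, adding B, F; F → E applies, adding E. So (G)⁺ = {B, E, F, G}.
The closure contains neither all of T1 = {A, B, D, F, G, H} nor all of T2 = {C, E, G}, so the common attributes are not a superkey of either fragment. The join is lossy.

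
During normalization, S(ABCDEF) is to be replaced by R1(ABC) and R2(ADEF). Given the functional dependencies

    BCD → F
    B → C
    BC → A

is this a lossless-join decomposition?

No

Common attributes: R1 ∩ R2 = {A}.
No dependency enlarges {A}, so (A)⁺ = {A}.
The closure contains neither all of R1 = {ABC} nor all of R2 = {ADEF}, so the common attributes are not a superkey of either fragment. The join is lossy.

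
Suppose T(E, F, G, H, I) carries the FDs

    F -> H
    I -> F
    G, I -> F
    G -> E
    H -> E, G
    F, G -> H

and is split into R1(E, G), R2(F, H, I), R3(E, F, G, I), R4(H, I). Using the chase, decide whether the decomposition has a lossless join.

Yes

Chase test. Columns are E, F, G, H, I; row i has aⱼ where attribute j ∈ Ri, else bᵢⱼ.
Initial tableau (one row per fragment):
  row 1: a1 b12 a3 b14 b15
  row 2: b21 a2 b23 a4 a5
  row 3: a1 a2 a3 b34 a5
  row 4: b41 b42 b43 a4 a5
Rows 2 and 3 agree on F; apply F→H and equate their H entries.
Rows 2 and 4 agree on I; apply I→F and equate their F entries.
Rows 2 and 3 agree on H; apply H→E, G and equate their E, G entries.
Rows 2 and 4 agree on H; apply H→E, G and equate their E, G entries.
Row 2 is now all distinguished symbols — the join is lossless.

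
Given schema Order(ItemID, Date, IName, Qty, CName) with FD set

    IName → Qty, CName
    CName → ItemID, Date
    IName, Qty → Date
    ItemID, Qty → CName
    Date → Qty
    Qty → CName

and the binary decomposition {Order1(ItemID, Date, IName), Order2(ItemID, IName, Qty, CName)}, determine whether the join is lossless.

Common attributes: Order1 ∩ Order2 = {ItemID, IName}.
Closure of {ItemID, IName}: IName → Qty, CName applies, adding Qty, CName; CName → ItemID, Date applies, adding Date. So (ItemID, IName)⁺ = {ItemID, Date, IName, Qty, CName}.
This closure contains every attribute of Order1, so Order1 ∩ Order2 → Order1. The join is lossless.

Yes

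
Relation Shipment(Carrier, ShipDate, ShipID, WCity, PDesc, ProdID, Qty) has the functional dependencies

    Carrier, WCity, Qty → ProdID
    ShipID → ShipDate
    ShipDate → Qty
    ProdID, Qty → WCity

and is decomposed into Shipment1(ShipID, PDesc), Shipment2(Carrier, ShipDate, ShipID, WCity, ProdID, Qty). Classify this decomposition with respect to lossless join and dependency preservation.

lossy but dependency-preserving

Lossless test: (ShipID)⁺ = {ShipDate, ShipID, Qty}, which is a superkey of neither fragment — lossy.
Dependency preservation: every FD's attributes lie within a single fragment, so each can be enforced locally — preserved.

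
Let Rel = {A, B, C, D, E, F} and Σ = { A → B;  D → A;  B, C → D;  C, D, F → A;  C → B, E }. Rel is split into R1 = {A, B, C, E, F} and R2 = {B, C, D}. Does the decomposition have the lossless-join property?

Yes

Common attributes: R1 ∩ R2 = {B, C}.
Closure of {B, C}: B, C → D applies, adding D; C → B, E applies, adding E; D → A applies, adding A. So (B, C)⁺ = {A, B, C, D, E}.
This closure contains every attribute of R2, so R1 ∩ R2 → R2. The join is lossless.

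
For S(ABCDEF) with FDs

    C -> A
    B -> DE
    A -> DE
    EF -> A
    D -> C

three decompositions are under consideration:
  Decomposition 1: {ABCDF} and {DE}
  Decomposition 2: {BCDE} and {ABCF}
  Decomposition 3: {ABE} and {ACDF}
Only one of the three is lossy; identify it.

Decomposition 1: common = {D}, closure = {ACDE} → lossless.
Decomposition 2: common = {BC}, closure = {ABCDE} → lossless.
Decomposition 3: common = {A}, closure = {ACDE} → lossy.

Decomposition 3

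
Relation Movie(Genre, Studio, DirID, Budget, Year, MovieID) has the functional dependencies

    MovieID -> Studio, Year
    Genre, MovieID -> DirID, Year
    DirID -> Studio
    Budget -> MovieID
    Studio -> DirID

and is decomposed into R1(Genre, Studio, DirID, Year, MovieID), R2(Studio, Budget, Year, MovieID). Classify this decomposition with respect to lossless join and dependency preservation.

lossy but dependency-preserving

Lossless test: (Studio, Year, MovieID)⁺ = {Studio, DirID, Year, MovieID}, which is a superkey of neither fragment — lossy.
Dependency preservation: every FD's attributes lie within a single fragment, so each can be enforced locally — preserved.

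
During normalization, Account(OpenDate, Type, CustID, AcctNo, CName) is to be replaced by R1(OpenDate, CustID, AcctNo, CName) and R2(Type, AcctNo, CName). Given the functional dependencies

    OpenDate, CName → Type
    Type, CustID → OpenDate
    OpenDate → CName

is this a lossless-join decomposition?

No

Common attributes: R1 ∩ R2 = {AcctNo, CName}.
No dependency enlarges {AcctNo, CName}, so (AcctNo, CName)⁺ = {AcctNo, CName}.
The closure contains neither all of R1 = {OpenDate, CustID, AcctNo, CName} nor all of R2 = {Type, AcctNo, CName}, so the common attributes are not a superkey of either fragment. The join is lossy.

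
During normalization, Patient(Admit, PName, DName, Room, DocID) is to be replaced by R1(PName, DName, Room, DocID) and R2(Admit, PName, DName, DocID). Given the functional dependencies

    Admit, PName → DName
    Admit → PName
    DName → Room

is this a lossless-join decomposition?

Yes

Common attributes: R1 ∩ R2 = {PName, DName, DocID}.
Closure of {PName, DName, DocID}: DName → Room applies, adding Room. So (PName, DName, DocID)⁺ = {PName, DName, Room, DocID}.
This closure contains every attribute of R1, so R1 ∩ R2 → R1. The join is lossless.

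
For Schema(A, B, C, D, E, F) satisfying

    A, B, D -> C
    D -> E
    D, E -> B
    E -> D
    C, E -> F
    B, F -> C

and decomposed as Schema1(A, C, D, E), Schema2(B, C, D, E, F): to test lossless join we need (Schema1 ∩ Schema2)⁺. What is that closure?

Schema1 ∩ Schema2 = {C, D, E}.
D, E → B applies, adding B
C, E → F applies, adding F
Closure: {B, C, D, E, F}.

B, C, D, E, F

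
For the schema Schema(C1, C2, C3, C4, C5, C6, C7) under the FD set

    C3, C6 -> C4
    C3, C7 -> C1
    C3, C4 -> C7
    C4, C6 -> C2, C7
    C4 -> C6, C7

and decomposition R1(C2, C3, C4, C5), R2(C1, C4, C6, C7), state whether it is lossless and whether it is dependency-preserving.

lossy and not dependency-preserving

Lossless test: (C4)⁺ = {C2, C4, C6, C7}, which is a superkey of neither fragment — lossy.
Dependency preservation: the restricted closure of {C3, C6} across the fragments never reaches {C4}, so C3, C6 → C4 cannot be enforced without a join — not preserved.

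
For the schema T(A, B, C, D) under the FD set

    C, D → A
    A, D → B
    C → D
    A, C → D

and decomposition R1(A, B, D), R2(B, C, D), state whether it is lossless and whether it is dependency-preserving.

lossy and not dependency-preserving

Lossless test: (B, D)⁺ = {B, D}, which is a superkey of neither fragment — lossy.
Dependency preservation: the restricted closure of {C, D} across the fragments never reaches {A}, so C, D → A cannot be enforced without a join — not preserved.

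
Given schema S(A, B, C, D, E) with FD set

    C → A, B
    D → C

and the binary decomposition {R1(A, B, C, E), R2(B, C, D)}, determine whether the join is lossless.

Common attributes: R1 ∩ R2 = {B, C}.
Closure of {B, C}: C → A, B applies, adding A. So (B, C)⁺ = {A, B, C}.
The closure contains neither all of R1 = {A, B, C, E} nor all of R2 = {B, C, D}, so the common attributes are not a superkey of either fragment. The join is lossy.

No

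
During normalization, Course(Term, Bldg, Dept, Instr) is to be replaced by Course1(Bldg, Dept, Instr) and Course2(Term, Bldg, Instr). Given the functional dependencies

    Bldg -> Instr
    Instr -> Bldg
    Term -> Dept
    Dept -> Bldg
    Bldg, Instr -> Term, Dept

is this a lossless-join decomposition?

Yes

Common attributes: Course1 ∩ Course2 = {Bldg, Instr}.
Closure of {Bldg, Instr}: Bldg, Instr → Term, Dept applies, adding Term, Dept. So (Bldg, Instr)⁺ = {Term, Bldg, Dept, Instr}.
This closure contains every attribute of Course1, so Course1 ∩ Course2 → Course1. The join is lossless.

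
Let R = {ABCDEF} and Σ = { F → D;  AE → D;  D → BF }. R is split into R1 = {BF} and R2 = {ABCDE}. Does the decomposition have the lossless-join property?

Common attributes: R1 ∩ R2 = {B}.
No dependency enlarges {B}, so (B)⁺ = {B}.
The closure contains neither all of R1 = {BF} nor all of R2 = {ABCDE}, so the common attributes are not a superkey of either fragment. The join is lossy.

No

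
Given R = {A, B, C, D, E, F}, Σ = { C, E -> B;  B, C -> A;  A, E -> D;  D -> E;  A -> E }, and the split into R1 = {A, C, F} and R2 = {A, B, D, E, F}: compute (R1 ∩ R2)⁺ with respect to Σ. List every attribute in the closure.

R1 ∩ R2 = {A, F}.
A → E applies, adding E
A, E → D applies, adding D
Closure: {A, D, E, F}.

A, D, E, F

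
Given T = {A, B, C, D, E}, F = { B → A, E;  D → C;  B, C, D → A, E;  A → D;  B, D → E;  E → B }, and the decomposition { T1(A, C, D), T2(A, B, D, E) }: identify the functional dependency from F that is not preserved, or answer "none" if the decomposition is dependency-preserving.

B → A, E lies within T2.
D → C lies within T1.
B, C, D → A, E: restricted closure across fragments reaches A, E.
A → D lies within T1.
B, D → E lies within T2.
E → B lies within T2.
Every dependency is enforceable on the fragments, so the decomposition is dependency-preserving.

none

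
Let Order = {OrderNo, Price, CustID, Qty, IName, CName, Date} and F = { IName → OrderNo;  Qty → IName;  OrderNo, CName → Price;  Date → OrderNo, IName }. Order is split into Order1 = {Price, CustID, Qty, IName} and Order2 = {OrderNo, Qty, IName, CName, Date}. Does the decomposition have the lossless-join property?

Common attributes: Order1 ∩ Order2 = {Qty, IName}.
Closure of {Qty, IName}: IName → OrderNo applies, adding OrderNo. So (Qty, IName)⁺ = {OrderNo, Qty, IName}.
The closure contains neither all of Order1 = {Price, CustID, Qty, IName} nor all of Order2 = {OrderNo, Qty, IName, CName, Date}, so the common attributes are not a superkey of either fragment. The join is lossy.

No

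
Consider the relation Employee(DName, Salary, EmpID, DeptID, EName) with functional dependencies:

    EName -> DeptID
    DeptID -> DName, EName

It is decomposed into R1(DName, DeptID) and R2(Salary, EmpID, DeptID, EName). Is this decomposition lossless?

Yes

Common attributes: R1 ∩ R2 = {DeptID}.
Closure of {DeptID}: DeptID → DName, EName applies, adding DName, EName. So (DeptID)⁺ = {DName, DeptID, EName}.
This closure contains every attribute of R1, so R1 ∩ R2 → R1. The join is lossless.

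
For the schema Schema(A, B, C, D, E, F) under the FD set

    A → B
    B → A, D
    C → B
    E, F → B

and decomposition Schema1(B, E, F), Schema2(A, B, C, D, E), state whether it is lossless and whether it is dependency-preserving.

lossy but dependency-preserving

Lossless test: (B, E)⁺ = {A, B, D, E}, which is a superkey of neither fragment — lossy.
Dependency preservation: every FD's attributes lie within a single fragment, so each can be enforced locally — preserved.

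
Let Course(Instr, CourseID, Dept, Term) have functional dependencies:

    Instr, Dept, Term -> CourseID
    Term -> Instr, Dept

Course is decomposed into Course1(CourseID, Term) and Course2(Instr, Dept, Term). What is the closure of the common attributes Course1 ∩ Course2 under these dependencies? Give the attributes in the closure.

Course1 ∩ Course2 = {Term}.
Term → Instr, Dept applies, adding Instr, Dept
Instr, Dept, Term → CourseID applies, adding CourseID
Closure: {Instr, CourseID, Dept, Term}.

Instr, CourseID, Dept, Term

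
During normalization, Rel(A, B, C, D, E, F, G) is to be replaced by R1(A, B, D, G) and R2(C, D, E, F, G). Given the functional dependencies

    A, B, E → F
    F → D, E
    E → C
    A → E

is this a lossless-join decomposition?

Common attributes: R1 ∩ R2 = {D, G}.
No dependency enlarges {D, G}, so (D, G)⁺ = {D, G}.
The closure contains neither all of R1 = {A, B, D, G} nor all of R2 = {C, D, E, F, G}, so the common attributes are not a superkey of either fragment. The join is lossy.

No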